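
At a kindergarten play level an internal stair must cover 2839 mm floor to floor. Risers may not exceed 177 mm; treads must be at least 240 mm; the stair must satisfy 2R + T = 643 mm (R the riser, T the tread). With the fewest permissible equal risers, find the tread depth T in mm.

⌈2839/177⌉ = 17 risers.
Riser R = 2839 / 17 = 167 mm, within the 177 mm limit.
T = 643 − 2·167 = 309 mm, which satisfies the 240 mm minimum.

309 mm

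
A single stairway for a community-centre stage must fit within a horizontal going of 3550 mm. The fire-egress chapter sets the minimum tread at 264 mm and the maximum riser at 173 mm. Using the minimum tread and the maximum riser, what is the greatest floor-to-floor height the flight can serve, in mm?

Treads that fit: ⌊3550 / 264⌋ = 13.
Risers = treads + 1 = 14.
Maximum height = 14 × 173 = 2422 mm.

2422 mm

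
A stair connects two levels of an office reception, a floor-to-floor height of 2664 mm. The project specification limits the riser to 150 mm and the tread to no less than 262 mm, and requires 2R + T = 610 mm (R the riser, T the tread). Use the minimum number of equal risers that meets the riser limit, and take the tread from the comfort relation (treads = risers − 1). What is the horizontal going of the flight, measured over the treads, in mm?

⌈2664/150⌉ = 18 risers.
Each riser is 2664/18 = 148 mm (≤ 150 mm).
T = 610 − 2·148 = 314 mm, which satisfies the 262 mm minimum.
Going = (18 − 1) × 314 = 5338 mm.

5338 mm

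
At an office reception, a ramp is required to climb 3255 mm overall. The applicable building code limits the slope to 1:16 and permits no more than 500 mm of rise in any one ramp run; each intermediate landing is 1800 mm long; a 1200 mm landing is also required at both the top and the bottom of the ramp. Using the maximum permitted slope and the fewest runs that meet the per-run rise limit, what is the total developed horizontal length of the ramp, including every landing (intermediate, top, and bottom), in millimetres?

3255 / 500 = 6.510 → round up to 7 ramp runs. That means 6 intermediate landings.
Horizontal run for 3255 mm of rise at 1:16 is 3255 × 16 = 52080 mm.
6 intermediate landings contribute 6 × 1800 = 10800 mm.
Top and bottom landings: 2 × 1200 = 2400 mm.
Total = 52080 + 10800 + 2400 = 65280 mm.

65280 mm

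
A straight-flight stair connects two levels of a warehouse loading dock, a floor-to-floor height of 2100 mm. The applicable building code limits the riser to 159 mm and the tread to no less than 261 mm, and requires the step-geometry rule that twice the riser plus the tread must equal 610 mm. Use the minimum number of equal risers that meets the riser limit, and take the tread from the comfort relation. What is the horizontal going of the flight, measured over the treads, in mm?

4030 mm

⌈2100/159⌉ = 14 risers.
R = 2100 ÷ 14 = 150 mm.
Tread T = 610 − 2 × 150 = 310 mm (≥ 261 mm).
Treads = 14 − 1 = 13; going = 13 × 310 = 4030 mm.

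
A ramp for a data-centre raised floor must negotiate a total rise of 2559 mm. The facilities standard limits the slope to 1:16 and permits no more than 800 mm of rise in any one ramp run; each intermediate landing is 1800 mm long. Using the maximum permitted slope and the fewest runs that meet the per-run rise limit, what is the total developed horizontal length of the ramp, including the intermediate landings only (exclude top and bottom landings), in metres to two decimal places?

At most 800 each: 2559/800 = 3.20, giving 4 ramp runs. That means 3 intermediate landings.
Ramp run (horizontal) at 1:16: 2559 × 16 = 40944 mm.
3 intermediate landings contribute 3 × 1800 = 5400 mm.
Total developed length = 40944 + 5400 = 46344 mm.
= 46.34 m.

46.34 m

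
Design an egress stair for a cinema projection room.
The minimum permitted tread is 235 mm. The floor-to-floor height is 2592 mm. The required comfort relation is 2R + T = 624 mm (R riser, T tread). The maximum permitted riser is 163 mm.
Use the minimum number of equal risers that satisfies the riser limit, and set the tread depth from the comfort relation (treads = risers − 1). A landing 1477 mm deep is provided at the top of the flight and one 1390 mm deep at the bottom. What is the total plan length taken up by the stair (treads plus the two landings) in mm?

7367 mm

At most 163 each: 2592/163 = 15.90, giving 16 risers.
Each riser is 2592/16 = 162 mm (≤ 163 mm).
From 2R + T = 624: T = 624 − 324 = 300 mm.
Treads = 16 − 1 = 15; going = 15 × 300 = 4500 mm.
Add landings: 4500 + 1477 + 1390 = 7367 mm.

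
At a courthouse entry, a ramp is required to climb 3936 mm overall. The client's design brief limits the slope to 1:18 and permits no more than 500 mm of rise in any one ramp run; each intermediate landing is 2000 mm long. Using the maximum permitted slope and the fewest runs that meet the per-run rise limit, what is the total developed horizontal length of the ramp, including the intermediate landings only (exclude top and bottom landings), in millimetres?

84848 mm

3936 / 500 = 7.87, so 8 ramp runs are needed. That means 7 intermediate landings.
Ramp run (horizontal) at 1:18: 3936 × 18 = 70848 mm.
7 intermediate landings contribute 7 × 2000 = 14000 mm.
Total developed length = 70848 + 14000 = 84848 mm.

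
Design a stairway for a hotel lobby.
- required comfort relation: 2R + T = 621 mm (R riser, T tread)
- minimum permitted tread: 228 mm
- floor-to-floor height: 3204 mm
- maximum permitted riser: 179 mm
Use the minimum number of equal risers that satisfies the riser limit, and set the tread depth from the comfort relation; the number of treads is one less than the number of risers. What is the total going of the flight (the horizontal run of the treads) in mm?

4505 mm

3204 / 179 = 17.90, so 18 risers are needed.
Each riser is 3204/18 = 178 mm (≤ 179 mm).
From 2R + T = 621: T = 621 − 356 = 265 mm.
Going = (18 − 1) × 265 = 4505 mm.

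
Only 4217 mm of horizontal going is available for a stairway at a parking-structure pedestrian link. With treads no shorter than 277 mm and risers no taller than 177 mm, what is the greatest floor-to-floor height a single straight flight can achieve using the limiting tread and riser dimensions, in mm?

Treads that fit: ⌊4217 / 277⌋ = 15.
Risers = treads + 1 = 16.
Maximum height = 16 × 177 = 2832 mm.

2832 mm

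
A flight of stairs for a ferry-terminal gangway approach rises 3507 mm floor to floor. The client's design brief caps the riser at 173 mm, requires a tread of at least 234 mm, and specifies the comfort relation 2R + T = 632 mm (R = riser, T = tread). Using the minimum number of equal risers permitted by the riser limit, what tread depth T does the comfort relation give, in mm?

At most 173 each: 3507/173 = 20.27, giving 21 risers.
Each riser is 3507/21 = 167 mm (≤ 173 mm).
From 2R + T = 632: T = 632 − 334 = 298 mm.

298 mm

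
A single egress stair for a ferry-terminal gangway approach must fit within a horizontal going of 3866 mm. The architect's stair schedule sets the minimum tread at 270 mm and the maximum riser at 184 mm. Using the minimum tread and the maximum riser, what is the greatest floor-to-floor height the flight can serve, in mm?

Treads that fit: ⌊3866 / 270⌋ = 14.
Risers = treads + 1 = 15.
Maximum height = 15 × 184 = 2760 mm.

2760 mm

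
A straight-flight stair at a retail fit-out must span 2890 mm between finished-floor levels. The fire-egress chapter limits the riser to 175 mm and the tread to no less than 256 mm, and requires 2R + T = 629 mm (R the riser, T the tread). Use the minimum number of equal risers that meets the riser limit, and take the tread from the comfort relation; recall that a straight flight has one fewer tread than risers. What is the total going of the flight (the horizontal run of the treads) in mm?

4624 mm

⌈2890/175⌉ = 17 risers.
Riser R = 2890 / 17 = 170 mm, within the 175 mm limit.
From 2R + T = 629: T = 629 − 340 = 289 mm.
Treads = 17 − 1 = 16; going = 16 × 289 = 4624 mm.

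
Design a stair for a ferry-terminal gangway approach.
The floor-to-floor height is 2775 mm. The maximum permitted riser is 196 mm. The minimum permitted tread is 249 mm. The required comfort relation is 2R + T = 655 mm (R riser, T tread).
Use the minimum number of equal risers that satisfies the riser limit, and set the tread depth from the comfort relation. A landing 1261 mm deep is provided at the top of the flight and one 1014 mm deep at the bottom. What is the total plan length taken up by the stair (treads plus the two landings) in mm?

6265 mm

At most 196 each: 2775/196 = 14.16, giving 15 risers.
R = 2775 ÷ 15 = 185 mm.
T = 655 − 2·185 = 285 mm, which satisfies the 249 mm minimum.
Going = (15 − 1) × 285 = 3990 mm.
Add landings: 3990 + 1261 + 1014 = 6265 mm.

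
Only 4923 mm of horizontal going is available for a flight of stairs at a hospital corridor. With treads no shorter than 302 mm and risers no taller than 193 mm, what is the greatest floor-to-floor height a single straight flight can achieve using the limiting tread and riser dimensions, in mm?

3281 mm

Treads that fit: ⌊4923 / 302⌋ = 16.
Risers = treads + 1 = 17.
Maximum height = 17 × 193 = 3281 mm.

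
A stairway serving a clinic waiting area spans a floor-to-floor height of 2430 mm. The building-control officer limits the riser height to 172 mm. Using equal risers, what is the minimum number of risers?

2430 / 172 = 14.13, so 15 risers are needed.

15 risers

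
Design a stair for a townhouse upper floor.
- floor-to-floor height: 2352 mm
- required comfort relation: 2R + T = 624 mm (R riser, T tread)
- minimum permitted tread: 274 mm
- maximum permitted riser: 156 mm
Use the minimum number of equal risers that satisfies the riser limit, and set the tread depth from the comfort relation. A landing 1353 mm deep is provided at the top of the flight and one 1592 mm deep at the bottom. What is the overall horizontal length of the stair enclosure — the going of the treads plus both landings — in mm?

7895 mm

2352 / 156 = 15.077 → round up to 16 risers.
R = 2352 ÷ 16 = 147 mm.
Tread T = 624 − 2 × 147 = 330 mm (≥ 274 mm).
Going = (16 − 1) × 330 = 4950 mm.
Add landings: 4950 + 1353 + 1592 = 7895 mm.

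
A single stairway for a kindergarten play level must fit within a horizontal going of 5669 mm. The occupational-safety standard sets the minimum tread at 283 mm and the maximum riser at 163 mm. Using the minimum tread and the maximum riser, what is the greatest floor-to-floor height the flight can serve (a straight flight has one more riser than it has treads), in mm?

3423 mm

5669 / 283 = 20.03, so 20 treads fit.
Risers = treads + 1 = 21.
Maximum height = 21 × 163 = 3423 mm.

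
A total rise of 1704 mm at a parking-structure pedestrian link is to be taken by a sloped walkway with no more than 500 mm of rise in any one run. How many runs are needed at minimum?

4 runs

⌈1704/500⌉ = 4 ramp runs.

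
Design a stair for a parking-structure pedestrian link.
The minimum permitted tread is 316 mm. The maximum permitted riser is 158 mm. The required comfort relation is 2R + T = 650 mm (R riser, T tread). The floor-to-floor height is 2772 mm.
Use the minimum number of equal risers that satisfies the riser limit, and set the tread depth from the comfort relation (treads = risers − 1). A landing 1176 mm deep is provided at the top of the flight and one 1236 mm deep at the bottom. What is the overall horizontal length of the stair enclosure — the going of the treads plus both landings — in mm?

8226 mm

At most 158 each: 2772/158 = 17.54, giving 18 risers.
Each riser is 2772/18 = 154 mm (≤ 158 mm).
Tread T = 650 − 2 × 154 = 342 mm (≥ 316 mm).
Going = (18 − 1) × 342 = 5814 mm.
Add landings: 5814 + 1176 + 1236 = 8226 mm.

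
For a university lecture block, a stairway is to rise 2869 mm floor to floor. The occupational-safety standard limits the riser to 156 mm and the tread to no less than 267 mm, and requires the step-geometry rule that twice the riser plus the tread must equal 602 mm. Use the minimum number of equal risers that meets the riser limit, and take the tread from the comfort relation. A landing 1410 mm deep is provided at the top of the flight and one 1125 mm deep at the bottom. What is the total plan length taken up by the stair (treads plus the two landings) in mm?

7935 mm

At most 156 each: 2869/156 = 18.39, giving 19 risers.
R = 2869 ÷ 19 = 151 mm.
T = 602 − 2·151 = 300 mm, which satisfies the 267 mm minimum.
Going = (19 − 1) × 300 = 5400 mm.
Add landings: 5400 + 1410 + 1125 = 7935 mm.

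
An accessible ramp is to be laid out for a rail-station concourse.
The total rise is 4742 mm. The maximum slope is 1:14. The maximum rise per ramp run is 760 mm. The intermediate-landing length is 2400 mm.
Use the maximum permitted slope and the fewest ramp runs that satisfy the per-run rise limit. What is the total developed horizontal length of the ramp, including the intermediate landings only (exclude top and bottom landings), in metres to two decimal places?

⌈4742/760⌉ = 7 ramp runs. That means 6 intermediate landings.
Ramp run (horizontal) at 1:14: 4742 × 14 = 66388 mm.
6 intermediate landings contribute 6 × 2400 = 14400 mm.
Developed length = 66388 + 14400 = 80788 mm.
= 80.79 m.

80.79 m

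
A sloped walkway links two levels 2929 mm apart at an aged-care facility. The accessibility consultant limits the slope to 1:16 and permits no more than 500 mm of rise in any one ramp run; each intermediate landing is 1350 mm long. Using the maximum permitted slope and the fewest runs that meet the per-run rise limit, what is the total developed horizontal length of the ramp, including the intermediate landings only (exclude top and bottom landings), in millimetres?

At most 500 each: 2929/500 = 5.86, giving 6 ramp runs. That means 5 intermediate landings.
Ramp run (horizontal) at 1:16: 2929 × 16 = 46864 mm.
5 intermediate landings contribute 5 × 1350 = 6750 mm.
Total developed length = 46864 + 6750 = 53614 mm.

53614 mm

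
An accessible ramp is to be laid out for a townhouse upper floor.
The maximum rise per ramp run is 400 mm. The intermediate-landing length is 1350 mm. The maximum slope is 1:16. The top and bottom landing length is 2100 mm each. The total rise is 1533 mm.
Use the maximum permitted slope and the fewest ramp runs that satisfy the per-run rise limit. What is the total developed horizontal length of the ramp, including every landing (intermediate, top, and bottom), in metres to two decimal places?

32.78 m

1533 / 400 = 3.833 → round up to 4 ramp runs. That means 3 intermediate landings.
Horizontal run for 1533 mm of rise at 1:16 is 1533 × 16 = 24528 mm.
Intermediate landings: 3 × 1350 = 4050 mm.
Top and bottom landings: 2 × 2100 = 4200 mm.
Total = 24528 + 4050 + 4200 = 32778 mm.
= 32.78 m.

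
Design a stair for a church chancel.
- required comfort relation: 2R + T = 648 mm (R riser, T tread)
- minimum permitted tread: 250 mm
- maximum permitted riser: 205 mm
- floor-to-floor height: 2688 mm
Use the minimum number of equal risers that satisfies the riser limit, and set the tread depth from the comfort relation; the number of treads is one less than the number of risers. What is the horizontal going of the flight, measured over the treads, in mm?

3432 mm

2688 / 205 = 13.112 → round up to 14 risers.
R = 2688 ÷ 14 = 192 mm.
From 2R + T = 648: T = 648 − 384 = 264 mm.
Treads = 14 − 1 = 13; going = 13 × 264 = 3432 mm.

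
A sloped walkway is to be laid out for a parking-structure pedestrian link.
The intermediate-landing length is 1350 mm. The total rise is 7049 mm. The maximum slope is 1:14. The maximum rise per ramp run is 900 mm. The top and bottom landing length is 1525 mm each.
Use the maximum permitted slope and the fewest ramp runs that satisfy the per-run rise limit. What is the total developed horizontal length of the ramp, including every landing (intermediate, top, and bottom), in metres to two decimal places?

At most 900 each: 7049/900 = 7.83, giving 8 ramp runs. That means 7 intermediate landings.
Ramp run (horizontal) at 1:14: 7049 × 14 = 98686 mm.
7 intermediate landings contribute 7 × 1350 = 9450 mm.
Top and bottom landings: 2 × 1525 = 3050 mm.
Total = 98686 + 9450 + 3050 = 111186 mm.
= 111.19 m.

111.19 m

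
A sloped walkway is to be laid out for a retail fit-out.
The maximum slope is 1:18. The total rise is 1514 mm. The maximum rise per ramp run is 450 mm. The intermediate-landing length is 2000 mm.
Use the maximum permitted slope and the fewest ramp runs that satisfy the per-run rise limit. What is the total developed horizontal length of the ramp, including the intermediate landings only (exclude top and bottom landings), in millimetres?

33252 mm

1514 / 450 = 3.36, so 4 ramp runs are needed. That means 3 intermediate landings.
Ramp run (horizontal) at 1:18: 1514 × 18 = 27252 mm.
3 intermediate landings contribute 3 × 2000 = 6000 mm.
Total developed length = 27252 + 6000 = 33252 mm.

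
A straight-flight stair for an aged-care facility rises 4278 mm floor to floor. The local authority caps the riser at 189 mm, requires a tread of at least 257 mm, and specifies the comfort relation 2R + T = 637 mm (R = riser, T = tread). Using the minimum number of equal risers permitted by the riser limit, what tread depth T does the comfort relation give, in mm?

4278 / 189 = 22.63, so 23 risers are needed.
R = 4278 ÷ 23 = 186 mm.
T = 637 − 2·186 = 265 mm, which satisfies the 257 mm minimum.

265 mm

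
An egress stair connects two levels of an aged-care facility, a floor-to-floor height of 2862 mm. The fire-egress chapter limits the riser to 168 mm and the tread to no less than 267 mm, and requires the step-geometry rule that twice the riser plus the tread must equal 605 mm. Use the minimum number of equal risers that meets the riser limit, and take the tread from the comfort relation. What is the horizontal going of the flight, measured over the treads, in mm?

4879 mm

2862 / 168 = 17.036 → round up to 18 risers.
Riser R = 2862 / 18 = 159 mm, within the 168 mm limit.
From 2R + T = 605: T = 605 − 318 = 287 mm.
18 risers give 17 treads; going = 17 × 287 = 4879 mm.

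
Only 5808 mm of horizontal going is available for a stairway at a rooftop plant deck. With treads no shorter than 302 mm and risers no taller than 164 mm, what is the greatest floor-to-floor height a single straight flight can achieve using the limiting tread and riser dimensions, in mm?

3280 mm

5808 / 302 = 19.23, so 19 treads fit.
Risers = treads + 1 = 20.
Maximum height = 20 × 164 = 3280 mm.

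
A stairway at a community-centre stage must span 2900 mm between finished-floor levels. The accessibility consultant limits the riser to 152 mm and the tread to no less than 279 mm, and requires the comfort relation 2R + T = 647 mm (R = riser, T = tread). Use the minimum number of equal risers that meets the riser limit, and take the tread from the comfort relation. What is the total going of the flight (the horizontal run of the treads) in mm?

⌈2900/152⌉ = 20 risers.
Riser R = 2900 / 20 = 145 mm, within the 152 mm limit.
From 2R + T = 647: T = 647 − 290 = 357 mm.
Treads = 20 − 1 = 19; going = 19 × 357 = 6783 mm.

6783 mm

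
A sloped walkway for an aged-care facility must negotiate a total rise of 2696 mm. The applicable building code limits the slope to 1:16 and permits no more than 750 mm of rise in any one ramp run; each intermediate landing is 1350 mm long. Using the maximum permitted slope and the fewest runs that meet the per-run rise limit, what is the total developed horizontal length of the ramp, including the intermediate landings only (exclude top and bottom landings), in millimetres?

2696 / 750 = 3.59, so 4 ramp runs are needed. That means 3 intermediate landings.
Horizontal run for 2696 mm of rise at 1:16 is 2696 × 16 = 43136 mm.
Intermediate landings: 3 × 1350 = 4050 mm.
Total developed length = 43136 + 4050 = 47186 mm.

47186 mm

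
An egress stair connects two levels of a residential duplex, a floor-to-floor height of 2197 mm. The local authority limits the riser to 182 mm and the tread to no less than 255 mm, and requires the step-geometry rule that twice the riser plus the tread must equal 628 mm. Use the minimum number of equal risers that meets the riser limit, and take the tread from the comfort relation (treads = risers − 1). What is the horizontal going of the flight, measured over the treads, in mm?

3480 mm

At most 182 each: 2197/182 = 12.07, giving 13 risers.
Riser R = 2197 / 13 = 169 mm, within the 182 mm limit.
From 2R + T = 628: T = 628 − 338 = 290 mm.
Treads = 13 − 1 = 12; going = 12 × 290 = 3480 mm.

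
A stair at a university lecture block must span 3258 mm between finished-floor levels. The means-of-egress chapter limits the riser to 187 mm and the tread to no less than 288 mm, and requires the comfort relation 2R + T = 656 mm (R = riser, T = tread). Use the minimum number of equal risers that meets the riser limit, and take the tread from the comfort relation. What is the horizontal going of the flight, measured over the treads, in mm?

At most 187 each: 3258/187 = 17.42, giving 18 risers.
Riser R = 3258 / 18 = 181 mm, within the 187 mm limit.
From 2R + T = 656: T = 656 − 362 = 294 mm.
Treads = 18 − 1 = 17; going = 17 × 294 = 4998 mm.

4998 mm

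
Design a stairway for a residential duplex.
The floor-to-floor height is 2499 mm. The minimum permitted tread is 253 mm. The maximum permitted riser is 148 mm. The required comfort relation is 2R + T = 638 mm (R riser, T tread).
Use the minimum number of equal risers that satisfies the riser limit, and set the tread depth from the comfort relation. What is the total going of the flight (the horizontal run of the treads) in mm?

5504 mm

At most 148 each: 2499/148 = 16.89, giving 17 risers.
Riser R = 2499 / 17 = 147 mm, within the 148 mm limit.
Tread T = 638 − 2 × 147 = 344 mm (≥ 253 mm).
Going = (17 − 1) × 344 = 5504 mm.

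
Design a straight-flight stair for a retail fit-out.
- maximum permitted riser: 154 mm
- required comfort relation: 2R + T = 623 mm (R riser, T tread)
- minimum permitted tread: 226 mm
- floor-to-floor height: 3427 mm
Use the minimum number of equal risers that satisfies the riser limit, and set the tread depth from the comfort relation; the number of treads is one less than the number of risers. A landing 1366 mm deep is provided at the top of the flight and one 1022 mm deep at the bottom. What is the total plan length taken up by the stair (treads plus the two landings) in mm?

3427 / 154 = 22.253 → round up to 23 risers.
Riser R = 3427 / 23 = 149 mm, within the 154 mm limit.
Tread T = 623 − 2 × 149 = 325 mm (≥ 226 mm).
23 risers give 22 treads; going = 22 × 325 = 7150 mm.
Enclosure = 7150 + 1366 + 1022 = 9538 mm.

9538 mm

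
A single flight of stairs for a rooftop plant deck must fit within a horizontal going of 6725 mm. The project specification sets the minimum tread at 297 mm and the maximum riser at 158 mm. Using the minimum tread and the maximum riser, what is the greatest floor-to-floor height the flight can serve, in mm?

3634 mm

6725 / 297 = 22.64, so 22 treads fit.
Risers = treads + 1 = 23.
Maximum height = 23 × 158 = 3634 mm.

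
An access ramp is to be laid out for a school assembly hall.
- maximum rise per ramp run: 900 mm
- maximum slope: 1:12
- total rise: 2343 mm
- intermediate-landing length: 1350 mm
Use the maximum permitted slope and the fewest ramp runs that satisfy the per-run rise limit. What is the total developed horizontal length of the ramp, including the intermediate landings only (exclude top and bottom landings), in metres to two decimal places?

30.82 m

2343 / 900 = 2.603 → round up to 3 ramp runs. That means 2 intermediate landings.
Horizontal run for 2343 mm of rise at 1:12 is 2343 × 12 = 28116 mm.
2 intermediate landings contribute 2 × 1350 = 2700 mm.
Total developed length = 28116 + 2700 = 30816 mm.
= 30.82 m.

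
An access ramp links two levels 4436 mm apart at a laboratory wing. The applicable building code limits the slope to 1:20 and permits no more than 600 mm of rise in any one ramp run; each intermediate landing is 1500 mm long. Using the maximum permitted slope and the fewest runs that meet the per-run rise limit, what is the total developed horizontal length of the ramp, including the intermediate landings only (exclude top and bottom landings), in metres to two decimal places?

99.22 m

⌈4436/600⌉ = 8 ramp runs. That means 7 intermediate landings.
Horizontal run for 4436 mm of rise at 1:20 is 4436 × 20 = 88720 mm.
Intermediate landings: 7 × 1500 = 10500 mm.
Developed length = 88720 + 10500 = 99220 mm.
= 99.22 m.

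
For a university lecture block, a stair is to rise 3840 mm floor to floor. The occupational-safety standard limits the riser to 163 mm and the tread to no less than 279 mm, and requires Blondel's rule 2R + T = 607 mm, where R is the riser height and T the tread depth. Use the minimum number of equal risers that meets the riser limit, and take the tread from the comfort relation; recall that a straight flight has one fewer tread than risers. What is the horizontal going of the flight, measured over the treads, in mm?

3840 / 163 = 23.558 → round up to 24 risers.
Riser R = 3840 / 24 = 160 mm, within the 163 mm limit.
From 2R + T = 607: T = 607 − 320 = 287 mm.
24 risers give 23 treads; going = 23 × 287 = 6601 mm.

6601 mm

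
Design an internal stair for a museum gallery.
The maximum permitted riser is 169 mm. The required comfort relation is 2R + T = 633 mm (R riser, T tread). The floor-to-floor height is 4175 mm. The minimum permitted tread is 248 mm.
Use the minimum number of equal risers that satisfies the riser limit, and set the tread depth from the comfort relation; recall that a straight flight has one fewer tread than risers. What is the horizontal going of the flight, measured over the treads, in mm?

7176 mm

4175 / 169 = 24.704 → round up to 25 risers.
R = 4175 ÷ 25 = 167 mm.
Tread T = 633 − 2 × 167 = 299 mm (≥ 248 mm).
Going = (25 − 1) × 299 = 7176 mm.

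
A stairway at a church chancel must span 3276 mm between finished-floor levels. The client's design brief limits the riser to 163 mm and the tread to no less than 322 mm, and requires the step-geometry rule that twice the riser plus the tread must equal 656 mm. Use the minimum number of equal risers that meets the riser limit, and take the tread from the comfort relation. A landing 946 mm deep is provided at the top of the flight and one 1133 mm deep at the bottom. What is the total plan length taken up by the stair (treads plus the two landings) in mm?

8959 mm

At most 163 each: 3276/163 = 20.10, giving 21 risers.
R = 3276 ÷ 21 = 156 mm.
T = 656 − 2·156 = 344 mm, which satisfies the 322 mm minimum.
21 risers give 20 treads; going = 20 × 344 = 6880 mm.
Add landings: 6880 + 946 + 1133 = 8959 mm.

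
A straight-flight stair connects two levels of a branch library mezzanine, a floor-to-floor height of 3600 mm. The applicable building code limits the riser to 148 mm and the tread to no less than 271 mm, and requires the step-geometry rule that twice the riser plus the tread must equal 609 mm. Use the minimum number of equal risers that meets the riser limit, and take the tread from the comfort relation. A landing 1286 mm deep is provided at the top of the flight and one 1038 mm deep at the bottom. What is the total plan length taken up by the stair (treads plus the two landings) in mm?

⌈3600/148⌉ = 25 risers.
R = 3600 ÷ 25 = 144 mm.
Tread T = 609 − 2 × 144 = 321 mm (≥ 271 mm).
25 risers give 24 treads; going = 24 × 321 = 7704 mm.
Enclosure = 7704 + 1286 + 1038 = 10028 mm.

10028 mm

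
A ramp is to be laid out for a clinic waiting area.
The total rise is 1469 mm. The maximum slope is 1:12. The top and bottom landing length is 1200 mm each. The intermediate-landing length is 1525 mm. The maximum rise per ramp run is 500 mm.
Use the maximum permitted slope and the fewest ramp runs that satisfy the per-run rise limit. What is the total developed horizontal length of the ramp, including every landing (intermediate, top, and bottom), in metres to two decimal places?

1469 / 500 = 2.94, so 3 ramp runs are needed. That means 2 intermediate landings.
Horizontal run for 1469 mm of rise at 1:12 is 1469 × 12 = 17628 mm.
2 intermediate landings contribute 2 × 1525 = 3050 mm.
Top and bottom landings: 2 × 1200 = 2400 mm.
Total = 17628 + 3050 + 2400 = 23078 mm.
= 23.08 m.

23.08 m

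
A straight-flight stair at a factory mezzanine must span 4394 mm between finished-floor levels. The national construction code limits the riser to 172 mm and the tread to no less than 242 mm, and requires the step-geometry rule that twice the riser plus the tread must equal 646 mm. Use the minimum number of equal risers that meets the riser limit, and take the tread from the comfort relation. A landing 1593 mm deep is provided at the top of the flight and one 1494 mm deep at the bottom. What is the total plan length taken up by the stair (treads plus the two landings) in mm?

10787 mm

⌈4394/172⌉ = 26 risers.
R = 4394 ÷ 26 = 169 mm.
From 2R + T = 646: T = 646 − 338 = 308 mm.
26 risers give 25 treads; going = 25 × 308 = 7700 mm.
Enclosure = 7700 + 1593 + 1494 = 10787 mm.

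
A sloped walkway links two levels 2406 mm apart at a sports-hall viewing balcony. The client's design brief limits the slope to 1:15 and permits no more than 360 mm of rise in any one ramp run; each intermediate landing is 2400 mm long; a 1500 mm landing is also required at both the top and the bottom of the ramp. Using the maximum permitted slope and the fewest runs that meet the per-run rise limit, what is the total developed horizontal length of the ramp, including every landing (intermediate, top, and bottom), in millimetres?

53490 mm

⌈2406/360⌉ = 7 ramp runs. That means 6 intermediate landings.
Ramp run (horizontal) at 1:15: 2406 × 15 = 36090 mm.
Intermediate landings: 6 × 2400 = 14400 mm.
Top and bottom landings: 2 × 1500 = 3000 mm.
Total = 36090 + 14400 + 3000 = 53490 mm.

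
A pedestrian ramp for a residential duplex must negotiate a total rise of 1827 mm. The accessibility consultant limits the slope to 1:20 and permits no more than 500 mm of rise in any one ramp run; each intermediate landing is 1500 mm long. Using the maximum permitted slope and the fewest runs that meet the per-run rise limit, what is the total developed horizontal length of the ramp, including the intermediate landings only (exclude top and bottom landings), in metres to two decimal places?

1827 / 500 = 3.654 → round up to 4 ramp runs. That means 3 intermediate landings.
Ramp run (horizontal) at 1:20: 1827 × 20 = 36540 mm.
3 intermediate landings contribute 3 × 1500 = 4500 mm.
Total developed length = 36540 + 4500 = 41040 mm.
= 41.04 m.

41.04 m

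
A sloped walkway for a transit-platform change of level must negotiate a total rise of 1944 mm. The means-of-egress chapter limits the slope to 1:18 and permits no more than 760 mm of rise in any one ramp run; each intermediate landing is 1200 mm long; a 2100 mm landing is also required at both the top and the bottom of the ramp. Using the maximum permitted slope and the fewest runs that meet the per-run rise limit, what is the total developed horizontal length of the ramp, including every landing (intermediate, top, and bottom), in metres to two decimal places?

41.59 m

1944 / 760 = 2.558 → round up to 3 ramp runs. That means 2 intermediate landings.
Horizontal run for 1944 mm of rise at 1:18 is 1944 × 18 = 34992 mm.
2 intermediate landings contribute 2 × 1200 = 2400 mm.
Top and bottom landings: 2 × 2100 = 4200 mm.
Total = 34992 + 2400 + 4200 = 41592 mm.
= 41.59 m.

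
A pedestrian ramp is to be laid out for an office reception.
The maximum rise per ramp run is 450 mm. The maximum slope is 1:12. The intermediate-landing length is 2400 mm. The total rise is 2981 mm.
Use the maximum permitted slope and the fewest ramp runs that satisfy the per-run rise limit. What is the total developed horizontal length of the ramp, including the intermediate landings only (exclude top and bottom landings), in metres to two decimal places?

2981 / 450 = 6.62, so 7 ramp runs are needed. That means 6 intermediate landings.
Horizontal run for 2981 mm of rise at 1:12 is 2981 × 12 = 35772 mm.
Intermediate landings: 6 × 2400 = 14400 mm.
Developed length = 35772 + 14400 = 50172 mm.
= 50.17 m.

50.17 m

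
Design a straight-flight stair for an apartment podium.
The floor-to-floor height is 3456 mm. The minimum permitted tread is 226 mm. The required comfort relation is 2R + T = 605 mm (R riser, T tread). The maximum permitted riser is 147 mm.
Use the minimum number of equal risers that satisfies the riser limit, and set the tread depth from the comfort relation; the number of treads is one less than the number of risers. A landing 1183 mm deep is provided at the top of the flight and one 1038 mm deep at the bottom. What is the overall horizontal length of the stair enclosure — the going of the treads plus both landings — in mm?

9512 mm

3456 / 147 = 23.510 → round up to 24 risers.
Each riser is 3456/24 = 144 mm (≤ 147 mm).
T = 605 − 2·144 = 317 mm, which satisfies the 226 mm minimum.
Going = (24 − 1) × 317 = 7291 mm.
Enclosure = 7291 + 1183 + 1038 = 9512 mm.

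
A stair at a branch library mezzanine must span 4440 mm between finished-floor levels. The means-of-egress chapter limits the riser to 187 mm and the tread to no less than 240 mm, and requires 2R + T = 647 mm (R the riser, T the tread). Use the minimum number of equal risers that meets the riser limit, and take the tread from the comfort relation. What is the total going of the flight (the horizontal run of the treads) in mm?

⌈4440/187⌉ = 24 risers.
Each riser is 4440/24 = 185 mm (≤ 187 mm).
From 2R + T = 647: T = 647 − 370 = 277 mm.
24 risers give 23 treads; going = 23 × 277 = 6371 mm.

6371 mm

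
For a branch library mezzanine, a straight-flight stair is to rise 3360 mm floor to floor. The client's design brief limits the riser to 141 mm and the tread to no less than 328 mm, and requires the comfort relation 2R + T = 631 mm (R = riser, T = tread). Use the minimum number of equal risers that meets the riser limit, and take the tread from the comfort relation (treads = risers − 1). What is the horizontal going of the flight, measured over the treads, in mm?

8073 mm

3360 / 141 = 23.830 → round up to 24 risers.
R = 3360 ÷ 24 = 140 mm.
Tread T = 631 − 2 × 140 = 351 mm (≥ 328 mm).
Treads = 24 − 1 = 23; going = 23 × 351 = 8073 mm.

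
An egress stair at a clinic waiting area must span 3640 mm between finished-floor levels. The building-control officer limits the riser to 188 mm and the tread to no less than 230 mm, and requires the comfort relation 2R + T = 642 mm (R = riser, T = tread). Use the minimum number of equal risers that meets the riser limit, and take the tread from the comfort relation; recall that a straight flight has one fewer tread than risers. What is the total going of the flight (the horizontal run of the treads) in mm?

3640 / 188 = 19.362 → round up to 20 risers.
Riser R = 3640 / 20 = 182 mm, within the 188 mm limit.
T = 642 − 2·182 = 278 mm, which satisfies the 230 mm minimum.
20 risers give 19 treads; going = 19 × 278 = 5282 mm.

5282 mm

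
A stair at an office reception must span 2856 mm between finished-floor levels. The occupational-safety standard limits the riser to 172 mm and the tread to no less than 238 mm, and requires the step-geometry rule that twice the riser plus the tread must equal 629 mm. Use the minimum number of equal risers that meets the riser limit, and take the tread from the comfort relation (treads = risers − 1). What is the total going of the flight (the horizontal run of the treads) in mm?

At most 172 each: 2856/172 = 16.60, giving 17 risers.
Each riser is 2856/17 = 168 mm (≤ 172 mm).
T = 629 − 2·168 = 293 mm, which satisfies the 238 mm minimum.
Going = (17 − 1) × 293 = 4688 mm.

4688 mm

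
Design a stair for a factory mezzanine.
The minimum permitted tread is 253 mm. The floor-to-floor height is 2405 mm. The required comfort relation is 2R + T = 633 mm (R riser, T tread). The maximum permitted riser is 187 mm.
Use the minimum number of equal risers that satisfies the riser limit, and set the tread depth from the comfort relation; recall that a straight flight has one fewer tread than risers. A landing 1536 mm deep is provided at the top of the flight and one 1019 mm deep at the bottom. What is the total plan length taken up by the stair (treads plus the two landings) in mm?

5711 mm

⌈2405/187⌉ = 13 risers.
Riser R = 2405 / 13 = 185 mm, within the 187 mm limit.
From 2R + T = 633: T = 633 − 370 = 263 mm.
Treads = 13 − 1 = 12; going = 12 × 263 = 3156 mm.
Enclosure = 3156 + 1536 + 1019 = 5711 mm.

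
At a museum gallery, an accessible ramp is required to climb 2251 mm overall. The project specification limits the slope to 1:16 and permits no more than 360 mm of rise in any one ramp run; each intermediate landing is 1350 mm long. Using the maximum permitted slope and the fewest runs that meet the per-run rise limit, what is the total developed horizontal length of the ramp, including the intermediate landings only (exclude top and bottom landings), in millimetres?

2251 / 360 = 6.253 → round up to 7 ramp runs. That means 6 intermediate landings.
Horizontal run for 2251 mm of rise at 1:16 is 2251 × 16 = 36016 mm.
Intermediate landings: 6 × 1350 = 8100 mm.
Total developed length = 36016 + 8100 = 44116 mm.

44116 mm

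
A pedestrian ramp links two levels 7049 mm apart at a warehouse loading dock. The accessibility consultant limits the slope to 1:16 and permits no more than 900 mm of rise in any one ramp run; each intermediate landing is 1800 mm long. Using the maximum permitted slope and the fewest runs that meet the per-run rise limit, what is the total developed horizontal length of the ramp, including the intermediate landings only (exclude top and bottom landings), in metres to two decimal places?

7049 / 900 = 7.832 → round up to 8 ramp runs. That means 7 intermediate landings.
Horizontal run for 7049 mm of rise at 1:16 is 7049 × 16 = 112784 mm.
Intermediate landings: 7 × 1800 = 12600 mm.
Total developed length = 112784 + 12600 = 125384 mm.
= 125.38 m.

125.38 m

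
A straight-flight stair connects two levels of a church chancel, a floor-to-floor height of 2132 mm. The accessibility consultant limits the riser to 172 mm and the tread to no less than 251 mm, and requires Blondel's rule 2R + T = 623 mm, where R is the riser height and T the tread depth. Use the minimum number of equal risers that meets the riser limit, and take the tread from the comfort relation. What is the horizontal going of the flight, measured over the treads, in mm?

3540 mm

2132 / 172 = 12.395 → round up to 13 risers.
Each riser is 2132/13 = 164 mm (≤ 172 mm).
Tread T = 623 − 2 × 164 = 295 mm (≥ 251 mm).
13 risers give 12 treads; going = 12 × 295 = 3540 mm.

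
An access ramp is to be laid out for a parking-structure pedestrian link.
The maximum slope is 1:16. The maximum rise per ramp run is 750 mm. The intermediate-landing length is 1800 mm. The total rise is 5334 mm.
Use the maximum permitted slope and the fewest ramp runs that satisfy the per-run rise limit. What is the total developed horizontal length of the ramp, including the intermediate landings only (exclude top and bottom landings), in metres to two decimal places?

⌈5334/750⌉ = 8 ramp runs. That means 7 intermediate landings.
Horizontal run for 5334 mm of rise at 1:16 is 5334 × 16 = 85344 mm.
Intermediate landings: 7 × 1800 = 12600 mm.
Total developed length = 85344 + 12600 = 97944 mm.
= 97.94 m.

97.94 m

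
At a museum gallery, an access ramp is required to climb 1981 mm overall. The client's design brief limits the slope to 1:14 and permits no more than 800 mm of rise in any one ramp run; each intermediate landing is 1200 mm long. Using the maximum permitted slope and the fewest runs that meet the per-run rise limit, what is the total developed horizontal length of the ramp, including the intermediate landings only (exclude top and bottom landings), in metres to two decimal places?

30.13 m

1981 / 800 = 2.476 → round up to 3 ramp runs. That means 2 intermediate landings.
Horizontal run for 1981 mm of rise at 1:14 is 1981 × 14 = 27734 mm.
2 intermediate landings contribute 2 × 1200 = 2400 mm.
Developed length = 27734 + 2400 = 30134 mm.
= 30.13 m.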